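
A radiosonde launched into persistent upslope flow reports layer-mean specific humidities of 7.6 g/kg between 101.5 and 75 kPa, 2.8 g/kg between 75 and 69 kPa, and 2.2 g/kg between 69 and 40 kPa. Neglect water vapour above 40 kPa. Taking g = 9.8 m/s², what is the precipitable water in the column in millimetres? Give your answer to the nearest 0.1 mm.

Precipitable water is the column-integrated vapour mass per unit area: PW = (1/g) Σ q̄ Δp, with q in kg/kg and Δp in Pa (1 kg/m² of water = 1 mm).
Layer 101.5–75 kPa: Δp = 265 hPa = 26500 Pa, q̄ = 0.0076 kg/kg → 0.0076 × 26500 / 9.8 = 20.55 mm
Layer 75–69 kPa: Δp = 60 hPa = 6000 Pa, q̄ = 0.0028 kg/kg → 0.0028 × 6000 / 9.8 = 1.71 mm
Layer 69–40 kPa: Δp = 290 hPa = 29000 Pa, q̄ = 0.0022 kg/kg → 0.0022 × 29000 / 9.8 = 6.51 mm
PW = 20.55 + 1.71 + 6.51 = 28.77 ≈ 28.8 mm.

PW ≈ 28.8 mm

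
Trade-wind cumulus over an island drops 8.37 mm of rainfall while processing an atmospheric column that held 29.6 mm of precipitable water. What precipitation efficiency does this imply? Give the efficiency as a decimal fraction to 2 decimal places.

ε ≈ 0.28

ε = rainfall / PW = 8.37 / 29.6 = 0.28.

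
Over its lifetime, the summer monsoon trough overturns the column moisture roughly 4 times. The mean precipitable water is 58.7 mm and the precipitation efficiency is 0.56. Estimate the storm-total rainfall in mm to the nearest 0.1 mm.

rainfall ≈ 131.5 mm

Each cycle deposits ε × PW = 0.56 × 58.7 = 32.872 mm.
Over 4 cycles: 4 × 32.872 = 131.5 mm.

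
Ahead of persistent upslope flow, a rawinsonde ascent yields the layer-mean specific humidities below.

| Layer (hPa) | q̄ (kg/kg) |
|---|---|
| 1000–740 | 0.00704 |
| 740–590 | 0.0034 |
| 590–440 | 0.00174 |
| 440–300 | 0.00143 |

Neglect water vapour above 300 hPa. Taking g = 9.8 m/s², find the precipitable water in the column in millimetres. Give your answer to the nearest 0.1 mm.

Precipitable water is the column-integrated vapour mass per unit area: PW = (1/g) Σ q̄ Δp, with q in kg/kg and Δp in Pa (1 kg/m² of water = 1 mm).
Layer 1000–740 hPa: Δp = 260 hPa = 26000 Pa, q̄ = 0.00704 kg/kg → 0.00704 × 26000 / 9.8 = 18.68 mm
Layer 740–590 hPa: Δp = 150 hPa = 15000 Pa, q̄ = 0.0034 kg/kg → 0.0034 × 15000 / 9.8 = 5.20 mm
Layer 590–440 hPa: Δp = 150 hPa = 15000 Pa, q̄ = 0.00174 kg/kg → 0.00174 × 15000 / 9.8 = 2.66 mm
Layer 440–300 hPa: Δp = 140 hPa = 14000 Pa, q̄ = 0.00143 kg/kg → 0.00143 × 14000 / 9.8 = 2.04 mm
PW = 18.68 + 5.20 + 2.66 + 2.04 = 28.58 ≈ 28.6 mm.

PW ≈ 28.6 mm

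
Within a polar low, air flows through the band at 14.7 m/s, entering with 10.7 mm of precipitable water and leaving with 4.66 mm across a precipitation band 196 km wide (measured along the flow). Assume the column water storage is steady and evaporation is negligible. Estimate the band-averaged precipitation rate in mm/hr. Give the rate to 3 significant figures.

Column moisture flux per unit crosswind length is F = V × PW.
Inflow: F_in = 14.7 × 10.7 = 157.29 mm·m/s
Outflow: F_out = 14.7 × 4.66 = 68.502 mm·m/s
Steady-state rate R = (F_in − F_out)/L = (157.29 − 68.502) / 196000 m = 4.530e-04 mm/s.
R = 4.530e-04 × 3600 = 1.63 mm/hr.

R ≈ 1.63 mm/hr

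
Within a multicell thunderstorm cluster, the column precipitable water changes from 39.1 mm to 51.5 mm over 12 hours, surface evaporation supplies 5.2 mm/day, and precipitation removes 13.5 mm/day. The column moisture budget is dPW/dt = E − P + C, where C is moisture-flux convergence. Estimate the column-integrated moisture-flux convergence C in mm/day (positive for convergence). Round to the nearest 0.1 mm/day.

C ≈ 33.1 mm/day

dPW/dt = (51.5 − 39.1) mm / (12/24 day) = +24.800 mm/day.
C = dPW/dt − E + P = (+24.800) − 5.2 + 13.5 = 33.1 mm/day.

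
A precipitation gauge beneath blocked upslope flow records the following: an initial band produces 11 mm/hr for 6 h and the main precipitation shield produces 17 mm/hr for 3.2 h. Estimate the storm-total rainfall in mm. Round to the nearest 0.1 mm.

total ≈ 120.4 mm

Total = Σ Rᵢ Δtᵢ = 11 × 6 + 17 × 3.2
      = 66 + 54.4 = 120.4 mm.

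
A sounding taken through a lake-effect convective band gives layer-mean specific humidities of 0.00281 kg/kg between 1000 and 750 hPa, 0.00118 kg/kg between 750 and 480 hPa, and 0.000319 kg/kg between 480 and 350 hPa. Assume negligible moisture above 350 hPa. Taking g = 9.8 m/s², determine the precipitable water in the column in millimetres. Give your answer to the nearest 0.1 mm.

PW ≈ 10.8 mm

Precipitable water is the column-integrated vapour mass per unit area: PW = (1/g) Σ q̄ Δp, with q in kg/kg and Δp in Pa (1 kg/m² of water = 1 mm).
Layer 1000–750 hPa: Δp = 250 hPa = 25000 Pa, q̄ = 0.00281 kg/kg → 0.00281 × 25000 / 9.8 = 7.17 mm
Layer 750–480 hPa: Δp = 270 hPa = 27000 Pa, q̄ = 0.00118 kg/kg → 0.00118 × 27000 / 9.8 = 3.25 mm
Layer 480–350 hPa: Δp = 130 hPa = 13000 Pa, q̄ = 0.000319 kg/kg → 0.000319 × 13000 / 9.8 = 0.42 mm
PW = 7.17 + 3.25 + 0.42 = 10.84 ≈ 10.8 mm.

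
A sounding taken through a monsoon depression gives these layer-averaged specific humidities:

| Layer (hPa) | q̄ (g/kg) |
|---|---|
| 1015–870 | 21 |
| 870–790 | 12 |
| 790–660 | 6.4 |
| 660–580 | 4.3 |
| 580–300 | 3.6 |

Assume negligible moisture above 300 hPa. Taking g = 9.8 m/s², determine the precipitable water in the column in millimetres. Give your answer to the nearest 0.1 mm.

Precipitable water is the column-integrated vapour mass per unit area: PW = (1/g) Σ q̄ Δp, with q in kg/kg and Δp in Pa (1 kg/m² of water = 1 mm).
Layer 1015–870 hPa: Δp = 145 hPa = 14500 Pa, q̄ = 0.021 kg/kg → 0.021 × 14500 / 9.8 = 31.07 mm
Layer 870–790 hPa: Δp = 80 hPa = 8000 Pa, q̄ = 0.012 kg/kg → 0.012 × 8000 / 9.8 = 9.80 mm
Layer 790–660 hPa: Δp = 130 hPa = 13000 Pa, q̄ = 0.0064 kg/kg → 0.0064 × 13000 / 9.8 = 8.49 mm
Layer 660–580 hPa: Δp = 80 hPa = 8000 Pa, q̄ = 0.0043 kg/kg → 0.0043 × 8000 / 9.8 = 3.51 mm
Layer 580–300 hPa: Δp = 280 hPa = 28000 Pa, q̄ = 0.0036 kg/kg → 0.0036 × 28000 / 9.8 = 10.29 mm
PW = 31.07 + 9.80 + 8.49 + 3.51 + 10.29 = 63.16 ≈ 63.2 mm.

PW ≈ 63.2 mm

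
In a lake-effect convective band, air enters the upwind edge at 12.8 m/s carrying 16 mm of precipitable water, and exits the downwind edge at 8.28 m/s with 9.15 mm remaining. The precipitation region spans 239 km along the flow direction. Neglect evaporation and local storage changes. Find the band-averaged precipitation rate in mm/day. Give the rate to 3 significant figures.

Column moisture flux per unit crosswind length is F = V × PW.
Inflow: F_in = 12.8 × 16 = 204.8 mm·m/s
Outflow: F_out = 8.28 × 9.15 = 75.762 mm·m/s
Steady-state rate R = (F_in − F_out)/L = (204.8 − 75.762) / 239000 m = 5.399e-04 mm/s.
R = 5.399e-04 × 3600 × 24 = 46.6 mm/day.

R ≈ 46.6 mm/day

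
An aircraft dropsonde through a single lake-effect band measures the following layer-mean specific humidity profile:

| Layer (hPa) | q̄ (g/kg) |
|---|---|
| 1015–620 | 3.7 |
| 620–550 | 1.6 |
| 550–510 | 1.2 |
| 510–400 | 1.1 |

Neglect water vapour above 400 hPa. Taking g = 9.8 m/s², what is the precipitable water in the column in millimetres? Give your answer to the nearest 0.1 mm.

Precipitable water is the column-integrated vapour mass per unit area: PW = (1/g) Σ q̄ Δp, with q in kg/kg and Δp in Pa (1 kg/m² of water = 1 mm).
Layer 1015–620 hPa: Δp = 395 hPa = 39500 Pa, q̄ = 0.0037 kg/kg → 0.0037 × 39500 / 9.8 = 14.91 mm
Layer 620–550 hPa: Δp = 70 hPa = 7000 Pa, q̄ = 0.0016 kg/kg → 0.0016 × 7000 / 9.8 = 1.14 mm
Layer 550–510 hPa: Δp = 40 hPa = 4000 Pa, q̄ = 0.0012 kg/kg → 0.0012 × 4000 / 9.8 = 0.49 mm
Layer 510–400 hPa: Δp = 110 hPa = 11000 Pa, q̄ = 0.0011 kg/kg → 0.0011 × 11000 / 9.8 = 1.23 mm
PW = 14.91 + 1.14 + 0.49 + 1.23 = 17.77 ≈ 17.8 mm.

PW ≈ 17.8 mm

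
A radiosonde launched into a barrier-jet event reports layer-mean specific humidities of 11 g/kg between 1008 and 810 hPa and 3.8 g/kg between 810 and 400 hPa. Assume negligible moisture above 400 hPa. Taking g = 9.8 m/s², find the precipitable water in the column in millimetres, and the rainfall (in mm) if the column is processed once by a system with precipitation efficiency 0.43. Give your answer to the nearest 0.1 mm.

PW ≈ 38.1 mm; rainfall ≈ 16.4 mm

Precipitable water is the column-integrated vapour mass per unit area: PW = (1/g) Σ q̄ Δp, with q in kg/kg and Δp in Pa (1 kg/m² of water = 1 mm).
Layer 1008–810 hPa: Δp = 198 hPa = 19800 Pa, q̄ = 0.011 kg/kg → 0.011 × 19800 / 9.8 = 22.22 mm
Layer 810–400 hPa: Δp = 410 hPa = 41000 Pa, q̄ = 0.0038 kg/kg → 0.0038 × 41000 / 9.8 = 15.90 mm
PW = 22.22 + 15.90 = 38.12 ≈ 38.1 mm.
Rainfall = ε × PW = 0.43 × 38.1 = 16.4 mm.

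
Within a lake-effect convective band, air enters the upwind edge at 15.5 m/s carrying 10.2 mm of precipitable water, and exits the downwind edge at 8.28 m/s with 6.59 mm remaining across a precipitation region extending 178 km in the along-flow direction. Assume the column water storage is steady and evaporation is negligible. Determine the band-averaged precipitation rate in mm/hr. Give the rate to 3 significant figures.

Column moisture flux per unit crosswind length is F = V × PW.
Inflow: F_in = 15.5 × 10.2 = 158.1 mm·m/s
Outflow: F_out = 8.28 × 6.59 = 54.5652 mm·m/s
Steady-state rate R = (F_in − F_out)/L = (158.1 − 54.5652) / 178000 m = 5.817e-04 mm/s.
R = 5.817e-04 × 3600 = 2.09 mm/hr.

R ≈ 2.09 mm/hr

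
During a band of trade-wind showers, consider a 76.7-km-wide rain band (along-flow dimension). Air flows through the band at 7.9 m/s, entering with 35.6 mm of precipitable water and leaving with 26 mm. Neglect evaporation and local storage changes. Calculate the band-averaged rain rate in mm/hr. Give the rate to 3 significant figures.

Column moisture flux per unit crosswind length is F = V × PW.
Inflow: F_in = 7.9 × 35.6 = 281.24 mm·m/s
Outflow: F_out = 7.9 × 26 = 205.4 mm·m/s
Steady-state rate R = (F_in − F_out)/L = (281.24 − 205.4) / 76700 m = 9.888e-04 mm/s.
R = 9.888e-04 × 3600 = 3.56 mm/hr.

R ≈ 3.56 mm/hr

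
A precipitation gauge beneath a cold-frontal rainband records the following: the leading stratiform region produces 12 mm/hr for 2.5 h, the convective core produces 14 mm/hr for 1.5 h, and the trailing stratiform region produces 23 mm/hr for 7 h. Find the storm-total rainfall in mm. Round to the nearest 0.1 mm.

total ≈ 212.0 mm

Total = Σ Rᵢ Δtᵢ = 12 × 2.5 + 14 × 1.5 + 23 × 7
      = 30 + 21 + 161 = 212.0 mm.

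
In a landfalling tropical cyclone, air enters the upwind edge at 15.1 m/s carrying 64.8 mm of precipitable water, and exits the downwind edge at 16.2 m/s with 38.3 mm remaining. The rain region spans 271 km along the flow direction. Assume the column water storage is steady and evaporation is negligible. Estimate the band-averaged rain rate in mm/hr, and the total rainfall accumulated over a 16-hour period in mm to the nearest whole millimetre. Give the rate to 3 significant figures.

Column moisture flux per unit crosswind length is F = V × PW.
Inflow: F_in = 15.1 × 64.8 = 978.48 mm·m/s
Outflow: F_out = 16.2 × 38.3 = 620.46 mm·m/s
Steady-state rate R = (F_in − F_out)/L = (978.48 − 620.46) / 271000 m = 1.321e-03 mm/s.
R = 1.321e-03 × 3600 = 4.76 mm/hr.
Over 16 h: total = 4.76 × 16 = 76.16 ≈ 76 mm.

R ≈ 4.76 mm/hr; total ≈ 76 mm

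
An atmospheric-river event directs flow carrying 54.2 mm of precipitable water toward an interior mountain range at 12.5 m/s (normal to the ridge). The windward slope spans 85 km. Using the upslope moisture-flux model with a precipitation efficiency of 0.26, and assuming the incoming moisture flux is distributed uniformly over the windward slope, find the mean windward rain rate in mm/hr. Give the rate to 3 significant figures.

Incoming column moisture flux per unit ridge length: F = V × PW = 12.5 × 54.2 = 677.5 mm·m/s.
Spread over the 85 km slope with efficiency ε = 0.26: R = ε·F/W = 0.26 × 677.5 / 85000 m = 2.072e-03 mm/s.
R = 2.072e-03 × 3600 = 7.46 mm/hr.

R ≈ 7.46 mm/hr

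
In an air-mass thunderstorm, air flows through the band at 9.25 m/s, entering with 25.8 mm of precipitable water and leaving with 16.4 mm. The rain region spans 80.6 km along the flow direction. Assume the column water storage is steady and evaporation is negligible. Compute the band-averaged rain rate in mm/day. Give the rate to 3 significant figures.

Column moisture flux per unit crosswind length is F = V × PW.
Inflow: F_in = 9.25 × 25.8 = 238.65 mm·m/s
Outflow: F_out = 9.25 × 16.4 = 151.7 mm·m/s
Steady-state rate R = (F_in − F_out)/L = (238.65 − 151.7) / 80600 m = 1.079e-03 mm/s.
R = 1.079e-03 × 3600 × 24 = 93.2 mm/day.

R ≈ 93.2 mm/day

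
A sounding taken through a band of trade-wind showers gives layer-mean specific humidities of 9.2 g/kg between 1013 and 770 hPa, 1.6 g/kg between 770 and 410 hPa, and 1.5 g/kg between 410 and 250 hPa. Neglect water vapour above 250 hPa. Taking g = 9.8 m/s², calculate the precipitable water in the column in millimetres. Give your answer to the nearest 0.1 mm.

PW ≈ 31.1 mm

Precipitable water is the column-integrated vapour mass per unit area: PW = (1/g) Σ q̄ Δp, with q in kg/kg and Δp in Pa (1 kg/m² of water = 1 mm).
Layer 1013–770 hPa: Δp = 243 hPa = 24300 Pa, q̄ = 0.0092 kg/kg → 0.0092 × 24300 / 9.8 = 22.81 mm
Layer 770–410 hPa: Δp = 360 hPa = 36000 Pa, q̄ = 0.0016 kg/kg → 0.0016 × 36000 / 9.8 = 5.88 mm
Layer 410–250 hPa: Δp = 160 hPa = 16000 Pa, q̄ = 0.0015 kg/kg → 0.0015 × 16000 / 9.8 = 2.45 mm
PW = 22.81 + 5.88 + 2.45 = 31.14 ≈ 31.1 mm.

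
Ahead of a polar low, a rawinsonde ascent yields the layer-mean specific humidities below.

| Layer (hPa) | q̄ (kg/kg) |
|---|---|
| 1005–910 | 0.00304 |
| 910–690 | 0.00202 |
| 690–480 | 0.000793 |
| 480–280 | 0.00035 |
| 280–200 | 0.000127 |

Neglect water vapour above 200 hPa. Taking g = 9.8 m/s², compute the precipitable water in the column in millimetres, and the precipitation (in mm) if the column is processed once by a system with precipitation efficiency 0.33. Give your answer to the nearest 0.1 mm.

Precipitable water is the column-integrated vapour mass per unit area: PW = (1/g) Σ q̄ Δp, with q in kg/kg and Δp in Pa (1 kg/m² of water = 1 mm).
Layer 1005–910 hPa: Δp = 95 hPa = 9500 Pa, q̄ = 0.00304 kg/kg → 0.00304 × 9500 / 9.8 = 2.95 mm
Layer 910–690 hPa: Δp = 220 hPa = 22000 Pa, q̄ = 0.00202 kg/kg → 0.00202 × 22000 / 9.8 = 4.53 mm
Layer 690–480 hPa: Δp = 210 hPa = 21000 Pa, q̄ = 0.000793 kg/kg → 0.000793 × 21000 / 9.8 = 1.70 mm
Layer 480–280 hPa: Δp = 200 hPa = 20000 Pa, q̄ = 0.00035 kg/kg → 0.00035 × 20000 / 9.8 = 0.71 mm
Layer 280–200 hPa: Δp = 80 hPa = 8000 Pa, q̄ = 0.000127 kg/kg → 0.000127 × 8000 / 9.8 = 0.10 mm
PW = 2.95 + 4.53 + 1.70 + 0.71 + 0.10 = 9.99 ≈ 10.0 mm.
Precipitation = ε × PW = 0.33 × 10.0 = 3.3 mm.

PW ≈ 10.0 mm; precipitation ≈ 3.3 mm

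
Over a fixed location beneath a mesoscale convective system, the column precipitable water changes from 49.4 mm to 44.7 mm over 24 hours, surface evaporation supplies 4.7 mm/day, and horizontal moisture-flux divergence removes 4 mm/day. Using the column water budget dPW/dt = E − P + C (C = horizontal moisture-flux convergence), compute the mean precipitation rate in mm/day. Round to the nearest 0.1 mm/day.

P ≈ 5.4 mm/day

dPW/dt = (44.7 − 49.4) mm / (24/24 day) = -4.700 mm/day.
P = E + C − dPW/dt = 4.7 + (-4) − (-4.700) = 5.4 mm/day.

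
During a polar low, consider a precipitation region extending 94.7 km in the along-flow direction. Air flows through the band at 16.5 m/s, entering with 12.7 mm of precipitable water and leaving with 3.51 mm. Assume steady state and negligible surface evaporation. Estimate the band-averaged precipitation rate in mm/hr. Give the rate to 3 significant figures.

R ≈ 5.76 mm/hr

Column moisture flux per unit crosswind length is F = V × PW.
Inflow: F_in = 16.5 × 12.7 = 209.55 mm·m/s
Outflow: F_out = 16.5 × 3.51 = 57.915 mm·m/s
Steady-state rate R = (F_in − F_out)/L = (209.55 − 57.915) / 94700 m = 1.601e-03 mm/s.
R = 1.601e-03 × 3600 = 5.76 mm/hr.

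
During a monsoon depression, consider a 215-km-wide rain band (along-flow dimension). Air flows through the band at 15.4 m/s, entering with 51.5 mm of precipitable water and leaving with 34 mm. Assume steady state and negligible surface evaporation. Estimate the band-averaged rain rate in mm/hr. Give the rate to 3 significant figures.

Column moisture flux per unit crosswind length is F = V × PW.
Inflow: F_in = 15.4 × 51.5 = 793.1 mm·m/s
Outflow: F_out = 15.4 × 34 = 523.6 mm·m/s
Steady-state rate R = (F_in − F_out)/L = (793.1 − 523.6) / 215000 m = 1.253e-03 mm/s.
R = 1.253e-03 × 3600 = 4.51 mm/hr.

R ≈ 4.51 mm/hr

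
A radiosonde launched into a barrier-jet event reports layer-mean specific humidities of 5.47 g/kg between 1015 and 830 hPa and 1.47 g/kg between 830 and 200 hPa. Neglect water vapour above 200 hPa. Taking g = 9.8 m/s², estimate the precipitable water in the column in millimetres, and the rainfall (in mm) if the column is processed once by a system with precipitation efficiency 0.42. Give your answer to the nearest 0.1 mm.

Precipitable water is the column-integrated vapour mass per unit area: PW = (1/g) Σ q̄ Δp, with q in kg/kg and Δp in Pa (1 kg/m² of water = 1 mm).
Layer 1015–830 hPa: Δp = 185 hPa = 18500 Pa, q̄ = 0.00547 kg/kg → 0.00547 × 18500 / 9.8 = 10.33 mm
Layer 830–200 hPa: Δp = 630 hPa = 63000 Pa, q̄ = 0.00147 kg/kg → 0.00147 × 63000 / 9.8 = 9.45 mm
PW = 10.33 + 9.45 = 19.78 ≈ 19.8 mm.
Rainfall = ε × PW = 0.42 × 19.8 = 8.3 mm.

PW ≈ 19.8 mm; rainfall ≈ 8.3 mm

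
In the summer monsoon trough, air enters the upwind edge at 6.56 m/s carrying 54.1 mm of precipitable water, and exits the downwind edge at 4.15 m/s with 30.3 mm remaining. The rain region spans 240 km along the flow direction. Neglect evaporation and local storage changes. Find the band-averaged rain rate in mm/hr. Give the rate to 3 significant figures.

R ≈ 3.44 mm/hr

Column moisture flux per unit crosswind length is F = V × PW.
Inflow: F_in = 6.56 × 54.1 = 354.896 mm·m/s
Outflow: F_out = 4.15 × 30.3 = 125.745 mm·m/s
Steady-state rate R = (F_in − F_out)/L = (354.896 − 125.745) / 240000 m = 9.548e-04 mm/s.
R = 9.548e-04 × 3600 = 3.44 mm/hr.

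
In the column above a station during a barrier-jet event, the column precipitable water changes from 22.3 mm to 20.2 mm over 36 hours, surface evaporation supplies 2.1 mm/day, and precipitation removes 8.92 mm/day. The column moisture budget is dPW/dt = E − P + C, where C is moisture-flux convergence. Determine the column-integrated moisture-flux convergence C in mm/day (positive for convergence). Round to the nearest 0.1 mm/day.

dPW/dt = (20.2 − 22.3) mm / (36/24 day) = -1.400 mm/day.
C = dPW/dt − E + P = (-1.400) − 2.1 + 8.92 = 5.4 mm/day.

C ≈ 5.4 mm/day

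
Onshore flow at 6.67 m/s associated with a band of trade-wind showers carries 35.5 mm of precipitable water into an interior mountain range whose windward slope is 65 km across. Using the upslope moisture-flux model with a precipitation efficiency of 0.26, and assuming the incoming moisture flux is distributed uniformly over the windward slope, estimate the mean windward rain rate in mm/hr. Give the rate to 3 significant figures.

Incoming column moisture flux per unit ridge length: F = V × PW = 6.67 × 35.5 = 236.785 mm·m/s.
Spread over the 65 km slope with efficiency ε = 0.26: R = ε·F/W = 0.26 × 236.785 / 65000 m = 9.471e-04 mm/s.
R = 9.471e-04 × 3600 = 3.41 mm/hr.

R ≈ 3.41 mm/hr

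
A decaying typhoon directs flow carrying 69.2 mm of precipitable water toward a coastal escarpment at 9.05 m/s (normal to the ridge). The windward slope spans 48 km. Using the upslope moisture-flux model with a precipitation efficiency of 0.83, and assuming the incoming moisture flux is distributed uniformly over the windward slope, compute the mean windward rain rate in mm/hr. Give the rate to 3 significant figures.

R ≈ 39.0 mm/hr

Incoming column moisture flux per unit ridge length: F = V × PW = 9.05 × 69.2 = 626.26 mm·m/s.
Spread over the 48 km slope with efficiency ε = 0.83: R = ε·F/W = 0.83 × 626.26 / 48000 m = 1.083e-02 mm/s.
R = 1.083e-02 × 3600 = 39.0 mm/hr.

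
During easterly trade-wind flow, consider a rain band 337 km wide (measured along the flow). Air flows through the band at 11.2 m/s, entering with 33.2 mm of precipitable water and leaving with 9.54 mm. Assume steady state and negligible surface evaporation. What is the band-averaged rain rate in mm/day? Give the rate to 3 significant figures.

R ≈ 67.9 mm/day

Column moisture flux per unit crosswind length is F = V × PW.
Inflow: F_in = 11.2 × 33.2 = 371.84 mm·m/s
Outflow: F_out = 11.2 × 9.54 = 106.848 mm·m/s
Steady-state rate R = (F_in − F_out)/L = (371.84 − 106.848) / 337000 m = 7.863e-04 mm/s.
R = 7.863e-04 × 3600 × 24 = 67.9 mm/day.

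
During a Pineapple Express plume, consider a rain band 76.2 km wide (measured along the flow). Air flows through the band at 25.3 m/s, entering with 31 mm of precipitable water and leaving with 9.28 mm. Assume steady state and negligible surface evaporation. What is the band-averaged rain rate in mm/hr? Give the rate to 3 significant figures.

Column moisture flux per unit crosswind length is F = V × PW.
Inflow: F_in = 25.3 × 31 = 784.3 mm·m/s
Outflow: F_out = 25.3 × 9.28 = 234.784 mm·m/s
Steady-state rate R = (F_in − F_out)/L = (784.3 − 234.784) / 76200 m = 7.211e-03 mm/s.
R = 7.211e-03 × 3600 = 26.0 mm/hr.

R ≈ 26.0 mm/hr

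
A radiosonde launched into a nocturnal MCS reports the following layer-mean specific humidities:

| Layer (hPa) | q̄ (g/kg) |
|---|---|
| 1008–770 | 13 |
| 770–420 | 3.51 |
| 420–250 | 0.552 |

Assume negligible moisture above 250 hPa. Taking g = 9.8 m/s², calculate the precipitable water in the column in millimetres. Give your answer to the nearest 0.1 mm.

PW ≈ 45.1 mm

Precipitable water is the column-integrated vapour mass per unit area: PW = (1/g) Σ q̄ Δp, with q in kg/kg and Δp in Pa (1 kg/m² of water = 1 mm).
Layer 1008–770 hPa: Δp = 238 hPa = 23800 Pa, q̄ = 0.013 kg/kg → 0.013 × 23800 / 9.8 = 31.57 mm
Layer 770–420 hPa: Δp = 350 hPa = 35000 Pa, q̄ = 0.00351 kg/kg → 0.00351 × 35000 / 9.8 = 12.54 mm
Layer 420–250 hPa: Δp = 170 hPa = 17000 Pa, q̄ = 0.000552 kg/kg → 0.000552 × 17000 / 9.8 = 0.96 mm
PW = 31.57 + 12.54 + 0.96 = 45.07 ≈ 45.1 mm.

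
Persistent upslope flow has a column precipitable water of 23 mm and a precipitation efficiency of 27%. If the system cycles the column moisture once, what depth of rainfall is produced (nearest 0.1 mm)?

rainfall ≈ 6.2 mm

Rainfall = ε × PW = 0.27 × 23 = 6.2 mm.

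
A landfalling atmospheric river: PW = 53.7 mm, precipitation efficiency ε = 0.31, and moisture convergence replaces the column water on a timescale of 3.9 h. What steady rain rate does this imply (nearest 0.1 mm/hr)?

Each overturning extracts ε × PW = 0.31 × 53.7 = 16.647 mm.
Rate = ε·PW / τ = 16.647 / 3.9 h = 4.3 mm/hr.

R ≈ 4.3 mm/hr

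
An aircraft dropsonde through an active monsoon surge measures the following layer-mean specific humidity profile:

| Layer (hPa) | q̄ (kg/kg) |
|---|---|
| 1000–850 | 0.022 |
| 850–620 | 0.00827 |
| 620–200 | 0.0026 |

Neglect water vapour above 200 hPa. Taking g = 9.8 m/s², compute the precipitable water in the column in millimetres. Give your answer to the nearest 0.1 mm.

PW ≈ 64.2 mm

Precipitable water is the column-integrated vapour mass per unit area: PW = (1/g) Σ q̄ Δp, with q in kg/kg and Δp in Pa (1 kg/m² of water = 1 mm).
Layer 1000–850 hPa: Δp = 150 hPa = 15000 Pa, q̄ = 0.022 kg/kg → 0.022 × 15000 / 9.8 = 33.67 mm
Layer 850–620 hPa: Δp = 230 hPa = 23000 Pa, q̄ = 0.00827 kg/kg → 0.00827 × 23000 / 9.8 = 19.41 mm
Layer 620–200 hPa: Δp = 420 hPa = 42000 Pa, q̄ = 0.0026 kg/kg → 0.0026 × 42000 / 9.8 = 11.14 mm
PW = 33.67 + 19.41 + 11.14 = 64.22 ≈ 64.2 mm.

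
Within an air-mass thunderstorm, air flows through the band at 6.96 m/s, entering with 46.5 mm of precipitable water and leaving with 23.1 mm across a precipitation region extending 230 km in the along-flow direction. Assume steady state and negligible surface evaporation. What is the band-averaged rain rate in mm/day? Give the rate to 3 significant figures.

R ≈ 61.2 mm/day

Column moisture flux per unit crosswind length is F = V × PW.
Inflow: F_in = 6.96 × 46.5 = 323.64 mm·m/s
Outflow: F_out = 6.96 × 23.1 = 160.776 mm·m/s
Steady-state rate R = (F_in − F_out)/L = (323.64 − 160.776) / 230000 m = 7.081e-04 mm/s.
R = 7.081e-04 × 3600 × 24 = 61.2 mm/day.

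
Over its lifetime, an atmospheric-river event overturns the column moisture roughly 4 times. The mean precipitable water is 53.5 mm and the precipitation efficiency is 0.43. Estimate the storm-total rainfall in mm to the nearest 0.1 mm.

Each cycle deposits ε × PW = 0.43 × 53.5 = 23.005 mm.
Over 4 cycles: 4 × 23.005 = 92.0 mm.

rainfall ≈ 92.0 mm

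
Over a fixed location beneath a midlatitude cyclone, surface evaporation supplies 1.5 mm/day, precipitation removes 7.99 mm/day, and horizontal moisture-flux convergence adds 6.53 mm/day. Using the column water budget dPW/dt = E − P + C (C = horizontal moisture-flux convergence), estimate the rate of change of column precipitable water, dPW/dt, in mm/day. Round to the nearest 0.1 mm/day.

dPW/dt = E − P + C = 1.5 − 7.99 + (6.53) = 0.0 mm/day.

dPW/dt ≈ 0.0 mm/day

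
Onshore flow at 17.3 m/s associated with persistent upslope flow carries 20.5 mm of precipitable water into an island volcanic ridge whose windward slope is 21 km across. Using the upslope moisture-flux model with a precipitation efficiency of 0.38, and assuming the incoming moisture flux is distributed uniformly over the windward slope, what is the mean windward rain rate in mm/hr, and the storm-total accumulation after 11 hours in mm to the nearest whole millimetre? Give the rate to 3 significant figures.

R ≈ 23.1 mm/hr; total ≈ 254 mm

Incoming column moisture flux per unit ridge length: F = V × PW = 17.3 × 20.5 = 354.65 mm·m/s.
Spread over the 21 km slope with efficiency ε = 0.38: R = ε·F/W = 0.38 × 354.65 / 21000 m = 6.417e-03 mm/s.
R = 6.417e-03 × 3600 = 23.1 mm/hr.
Over 11 h: total = 23.1 × 11 = 254.1 ≈ 254 mm.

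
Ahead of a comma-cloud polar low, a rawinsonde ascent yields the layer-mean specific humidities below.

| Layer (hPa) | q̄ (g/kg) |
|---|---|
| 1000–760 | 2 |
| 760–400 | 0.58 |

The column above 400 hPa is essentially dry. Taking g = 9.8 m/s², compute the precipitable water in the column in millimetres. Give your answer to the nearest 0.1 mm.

Precipitable water is the column-integrated vapour mass per unit area: PW = (1/g) Σ q̄ Δp, with q in kg/kg and Δp in Pa (1 kg/m² of water = 1 mm).
Layer 1000–760 hPa: Δp = 240 hPa = 24000 Pa, q̄ = 0.002 kg/kg → 0.002 × 24000 / 9.8 = 4.90 mm
Layer 760–400 hPa: Δp = 360 hPa = 36000 Pa, q̄ = 0.00058 kg/kg → 0.00058 × 36000 / 9.8 = 2.13 mm
PW = 4.90 + 2.13 = 7.03 ≈ 7.0 mm.

PW ≈ 7.0 mm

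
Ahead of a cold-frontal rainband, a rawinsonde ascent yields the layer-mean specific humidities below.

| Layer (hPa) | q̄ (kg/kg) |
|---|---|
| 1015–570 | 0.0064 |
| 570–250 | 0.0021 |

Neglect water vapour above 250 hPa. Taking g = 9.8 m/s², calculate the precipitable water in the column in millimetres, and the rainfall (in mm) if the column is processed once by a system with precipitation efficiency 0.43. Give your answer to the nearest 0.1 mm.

PW ≈ 35.9 mm; rainfall ≈ 15.4 mm

Precipitable water is the column-integrated vapour mass per unit area: PW = (1/g) Σ q̄ Δp, with q in kg/kg and Δp in Pa (1 kg/m² of water = 1 mm).
Layer 1015–570 hPa: Δp = 445 hPa = 44500 Pa, q̄ = 0.0064 kg/kg → 0.0064 × 44500 / 9.8 = 29.06 mm
Layer 570–250 hPa: Δp = 320 hPa = 32000 Pa, q̄ = 0.0021 kg/kg → 0.0021 × 32000 / 9.8 = 6.86 mm
PW = 29.06 + 6.86 = 35.92 ≈ 35.9 mm.
Rainfall = ε × PW = 0.43 × 35.9 = 15.4 mm.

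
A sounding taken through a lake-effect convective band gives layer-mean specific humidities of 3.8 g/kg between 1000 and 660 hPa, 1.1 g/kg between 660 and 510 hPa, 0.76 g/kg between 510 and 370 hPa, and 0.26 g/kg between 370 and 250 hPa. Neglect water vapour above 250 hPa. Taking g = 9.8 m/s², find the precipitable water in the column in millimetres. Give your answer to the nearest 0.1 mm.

Precipitable water is the column-integrated vapour mass per unit area: PW = (1/g) Σ q̄ Δp, with q in kg/kg and Δp in Pa (1 kg/m² of water = 1 mm).
Layer 1000–660 hPa: Δp = 340 hPa = 34000 Pa, q̄ = 0.0038 kg/kg → 0.0038 × 34000 / 9.8 = 13.18 mm
Layer 660–510 hPa: Δp = 150 hPa = 15000 Pa, q̄ = 0.0011 kg/kg → 0.0011 × 15000 / 9.8 = 1.68 mm
Layer 510–370 hPa: Δp = 140 hPa = 14000 Pa, q̄ = 0.00076 kg/kg → 0.00076 × 14000 / 9.8 = 1.09 mm
Layer 370–250 hPa: Δp = 120 hPa = 12000 Pa, q̄ = 0.00026 kg/kg → 0.00026 × 12000 / 9.8 = 0.32 mm
PW = 13.18 + 1.68 + 1.09 + 0.32 = 16.27 ≈ 16.3 mm.

PW ≈ 16.3 mm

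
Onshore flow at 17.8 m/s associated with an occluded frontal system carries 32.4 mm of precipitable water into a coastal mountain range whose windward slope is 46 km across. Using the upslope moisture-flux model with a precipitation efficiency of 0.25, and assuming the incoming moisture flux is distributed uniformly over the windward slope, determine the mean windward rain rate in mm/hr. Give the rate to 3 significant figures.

R ≈ 11.3 mm/hr

Incoming column moisture flux per unit ridge length: F = V × PW = 17.8 × 32.4 = 576.72 mm·m/s.
Spread over the 46 km slope with efficiency ε = 0.25: R = ε·F/W = 0.25 × 576.72 / 46000 m = 3.134e-03 mm/s.
R = 3.134e-03 × 3600 = 11.3 mm/hr.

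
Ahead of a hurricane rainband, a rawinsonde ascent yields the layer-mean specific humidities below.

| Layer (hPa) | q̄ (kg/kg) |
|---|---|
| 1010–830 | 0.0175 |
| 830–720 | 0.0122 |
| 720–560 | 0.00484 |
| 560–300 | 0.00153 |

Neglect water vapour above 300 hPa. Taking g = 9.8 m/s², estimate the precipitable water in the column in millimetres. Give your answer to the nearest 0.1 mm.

PW ≈ 57.8 mm

Precipitable water is the column-integrated vapour mass per unit area: PW = (1/g) Σ q̄ Δp, with q in kg/kg and Δp in Pa (1 kg/m² of water = 1 mm).
Layer 1010–830 hPa: Δp = 180 hPa = 18000 Pa, q̄ = 0.0175 kg/kg → 0.0175 × 18000 / 9.8 = 32.14 mm
Layer 830–720 hPa: Δp = 110 hPa = 11000 Pa, q̄ = 0.0122 kg/kg → 0.0122 × 11000 / 9.8 = 13.69 mm
Layer 720–560 hPa: Δp = 160 hPa = 16000 Pa, q̄ = 0.00484 kg/kg → 0.00484 × 16000 / 9.8 = 7.90 mm
Layer 560–300 hPa: Δp = 260 hPa = 26000 Pa, q̄ = 0.00153 kg/kg → 0.00153 × 26000 / 9.8 = 4.06 mm
PW = 32.14 + 13.69 + 7.90 + 4.06 = 57.79 ≈ 57.8 mm.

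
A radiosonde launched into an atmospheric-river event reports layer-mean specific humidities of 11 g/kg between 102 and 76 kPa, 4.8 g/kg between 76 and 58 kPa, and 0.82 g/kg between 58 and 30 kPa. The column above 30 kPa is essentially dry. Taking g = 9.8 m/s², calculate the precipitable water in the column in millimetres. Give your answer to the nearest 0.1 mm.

PW ≈ 40.3 mm

Precipitable water is the column-integrated vapour mass per unit area: PW = (1/g) Σ q̄ Δp, with q in kg/kg and Δp in Pa (1 kg/m² of water = 1 mm).
Layer 102–76 kPa: Δp = 260 hPa = 26000 Pa, q̄ = 0.011 kg/kg → 0.011 × 26000 / 9.8 = 29.18 mm
Layer 76–58 kPa: Δp = 180 hPa = 18000 Pa, q̄ = 0.0048 kg/kg → 0.0048 × 18000 / 9.8 = 8.82 mm
Layer 58–30 kPa: Δp = 280 hPa = 28000 Pa, q̄ = 0.00082 kg/kg → 0.00082 × 28000 / 9.8 = 2.34 mm
PW = 29.18 + 8.82 + 2.34 = 40.34 ≈ 40.3 mm.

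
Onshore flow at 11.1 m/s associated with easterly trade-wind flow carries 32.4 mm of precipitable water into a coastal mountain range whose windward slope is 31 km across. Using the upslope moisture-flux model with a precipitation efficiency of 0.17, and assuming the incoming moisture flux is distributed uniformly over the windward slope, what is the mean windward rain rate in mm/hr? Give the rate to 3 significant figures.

Incoming column moisture flux per unit ridge length: F = V × PW = 11.1 × 32.4 = 359.64 mm·m/s.
Spread over the 31 km slope with efficiency ε = 0.17: R = ε·F/W = 0.17 × 359.64 / 31000 m = 1.972e-03 mm/s.
R = 1.972e-03 × 3600 = 7.10 mm/hr.

R ≈ 7.10 mm/hr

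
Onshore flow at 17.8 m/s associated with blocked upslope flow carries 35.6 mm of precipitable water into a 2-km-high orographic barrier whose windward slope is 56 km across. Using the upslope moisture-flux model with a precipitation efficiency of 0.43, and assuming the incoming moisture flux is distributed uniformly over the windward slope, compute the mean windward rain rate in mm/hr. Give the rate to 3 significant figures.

R ≈ 17.5 mm/hr

Incoming column moisture flux per unit ridge length: F = V × PW = 17.8 × 35.6 = 633.68 mm·m/s.
Spread over the 56 km slope with efficiency ε = 0.43: R = ε·F/W = 0.43 × 633.68 / 56000 m = 4.866e-03 mm/s.
R = 4.866e-03 × 3600 = 17.5 mm/hr.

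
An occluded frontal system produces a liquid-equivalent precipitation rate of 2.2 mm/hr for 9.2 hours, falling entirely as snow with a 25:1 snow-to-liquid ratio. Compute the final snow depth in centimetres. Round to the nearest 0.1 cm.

Liquid-equivalent depth = 2.2 × 9.2 = 20.24 mm.
Snow depth = 20.24 mm × 25 = 506 mm = 50.6 cm.

snow depth ≈ 50.6 cm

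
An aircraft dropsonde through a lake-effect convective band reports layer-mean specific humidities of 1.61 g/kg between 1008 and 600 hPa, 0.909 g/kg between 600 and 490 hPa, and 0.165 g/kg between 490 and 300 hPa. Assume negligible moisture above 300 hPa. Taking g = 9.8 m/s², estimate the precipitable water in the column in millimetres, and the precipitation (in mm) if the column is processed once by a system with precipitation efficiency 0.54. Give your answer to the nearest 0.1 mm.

PW ≈ 8.0 mm; precipitation ≈ 4.3 mm

Precipitable water is the column-integrated vapour mass per unit area: PW = (1/g) Σ q̄ Δp, with q in kg/kg and Δp in Pa (1 kg/m² of water = 1 mm).
Layer 1008–600 hPa: Δp = 408 hPa = 40800 Pa, q̄ = 0.00161 kg/kg → 0.00161 × 40800 / 9.8 = 6.70 mm
Layer 600–490 hPa: Δp = 110 hPa = 11000 Pa, q̄ = 0.000909 kg/kg → 0.000909 × 11000 / 9.8 = 1.02 mm
Layer 490–300 hPa: Δp = 190 hPa = 19000 Pa, q̄ = 0.000165 kg/kg → 0.000165 × 19000 / 9.8 = 0.32 mm
PW = 6.70 + 1.02 + 0.32 = 8.04 ≈ 8.0 mm.
Precipitation = ε × PW = 0.54 × 8.0 = 4.3 mm.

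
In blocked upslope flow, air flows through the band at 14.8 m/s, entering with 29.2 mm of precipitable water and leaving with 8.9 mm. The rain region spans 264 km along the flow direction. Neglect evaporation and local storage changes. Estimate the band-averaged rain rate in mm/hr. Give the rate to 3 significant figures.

R ≈ 4.10 mm/hr

Column moisture flux per unit crosswind length is F = V × PW.
Inflow: F_in = 14.8 × 29.2 = 432.16 mm·m/s
Outflow: F_out = 14.8 × 8.9 = 131.72 mm·m/s
Steady-state rate R = (F_in − F_out)/L = (432.16 − 131.72) / 264000 m = 1.138e-03 mm/s.
R = 1.138e-03 × 3600 = 4.10 mm/hr.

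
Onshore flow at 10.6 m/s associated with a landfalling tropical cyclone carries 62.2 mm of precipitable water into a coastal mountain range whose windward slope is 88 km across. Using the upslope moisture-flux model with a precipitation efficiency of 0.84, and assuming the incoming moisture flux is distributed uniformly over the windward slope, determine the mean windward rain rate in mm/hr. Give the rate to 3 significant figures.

Incoming column moisture flux per unit ridge length: F = V × PW = 10.6 × 62.2 = 659.32 mm·m/s.
Spread over the 88 km slope with efficiency ε = 0.84: R = ε·F/W = 0.84 × 659.32 / 88000 m = 6.294e-03 mm/s.
R = 6.294e-03 × 3600 = 22.7 mm/hr.

R ≈ 22.7 mm/hr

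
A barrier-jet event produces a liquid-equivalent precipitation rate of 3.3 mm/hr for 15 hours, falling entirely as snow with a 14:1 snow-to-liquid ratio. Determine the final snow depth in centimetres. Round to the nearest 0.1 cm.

snow depth ≈ 69.3 cm

Liquid-equivalent depth = 3.3 × 15 = 49.5 mm.
Snow depth = 49.5 mm × 14 = 693 mm = 69.3 cm.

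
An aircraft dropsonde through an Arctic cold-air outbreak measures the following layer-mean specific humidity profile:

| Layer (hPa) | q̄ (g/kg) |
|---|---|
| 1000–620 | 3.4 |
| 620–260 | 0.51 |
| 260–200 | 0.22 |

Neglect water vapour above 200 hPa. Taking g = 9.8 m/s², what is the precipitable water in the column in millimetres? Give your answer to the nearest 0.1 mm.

Precipitable water is the column-integrated vapour mass per unit area: PW = (1/g) Σ q̄ Δp, with q in kg/kg and Δp in Pa (1 kg/m² of water = 1 mm).
Layer 1000–620 hPa: Δp = 380 hPa = 38000 Pa, q̄ = 0.0034 kg/kg → 0.0034 × 38000 / 9.8 = 13.18 mm
Layer 620–260 hPa: Δp = 360 hPa = 36000 Pa, q̄ = 0.00051 kg/kg → 0.00051 × 36000 / 9.8 = 1.87 mm
Layer 260–200 hPa: Δp = 60 hPa = 6000 Pa, q̄ = 0.00022 kg/kg → 0.00022 × 6000 / 9.8 = 0.13 mm
PW = 13.18 + 1.87 + 0.13 = 15.18 ≈ 15.2 mm.

PW ≈ 15.2 mm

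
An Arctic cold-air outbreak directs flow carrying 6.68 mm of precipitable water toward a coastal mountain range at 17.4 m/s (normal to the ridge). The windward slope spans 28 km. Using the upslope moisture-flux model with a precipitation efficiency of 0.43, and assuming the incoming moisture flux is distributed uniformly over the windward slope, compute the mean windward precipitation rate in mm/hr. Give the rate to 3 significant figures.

R ≈ 6.43 mm/hr

Incoming column moisture flux per unit ridge length: F = V × PW = 17.4 × 6.68 = 116.232 mm·m/s.
Spread over the 28 km slope with efficiency ε = 0.43: R = ε·F/W = 0.43 × 116.232 / 28000 m = 1.785e-03 mm/s.
R = 1.785e-03 × 3600 = 6.43 mm/hr.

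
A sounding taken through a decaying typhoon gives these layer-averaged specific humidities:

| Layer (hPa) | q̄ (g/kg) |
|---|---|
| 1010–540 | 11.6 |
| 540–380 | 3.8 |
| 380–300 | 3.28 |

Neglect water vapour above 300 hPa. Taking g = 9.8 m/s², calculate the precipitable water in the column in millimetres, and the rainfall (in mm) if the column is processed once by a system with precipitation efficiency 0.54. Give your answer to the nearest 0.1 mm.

PW ≈ 64.5 mm; rainfall ≈ 34.8 mm

Precipitable water is the column-integrated vapour mass per unit area: PW = (1/g) Σ q̄ Δp, with q in kg/kg and Δp in Pa (1 kg/m² of water = 1 mm).
Layer 1010–540 hPa: Δp = 470 hPa = 47000 Pa, q̄ = 0.0116 kg/kg → 0.0116 × 47000 / 9.8 = 55.63 mm
Layer 540–380 hPa: Δp = 160 hPa = 16000 Pa, q̄ = 0.0038 kg/kg → 0.0038 × 16000 / 9.8 = 6.20 mm
Layer 380–300 hPa: Δp = 80 hPa = 8000 Pa, q̄ = 0.00328 kg/kg → 0.00328 × 8000 / 9.8 = 2.68 mm
PW = 55.63 + 6.20 + 2.68 = 64.51 ≈ 64.5 mm.
Rainfall = ε × PW = 0.54 × 64.5 = 34.8 mm.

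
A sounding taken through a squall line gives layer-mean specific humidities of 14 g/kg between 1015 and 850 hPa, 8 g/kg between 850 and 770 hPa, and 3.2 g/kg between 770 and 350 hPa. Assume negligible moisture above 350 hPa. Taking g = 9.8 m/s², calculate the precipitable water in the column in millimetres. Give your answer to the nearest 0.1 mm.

PW ≈ 43.8 mm

Precipitable water is the column-integrated vapour mass per unit area: PW = (1/g) Σ q̄ Δp, with q in kg/kg and Δp in Pa (1 kg/m² of water = 1 mm).
Layer 1015–850 hPa: Δp = 165 hPa = 16500 Pa, q̄ = 0.014 kg/kg → 0.014 × 16500 / 9.8 = 23.57 mm
Layer 850–770 hPa: Δp = 80 hPa = 8000 Pa, q̄ = 0.008 kg/kg → 0.008 × 8000 / 9.8 = 6.53 mm
Layer 770–350 hPa: Δp = 420 hPa = 42000 Pa, q̄ = 0.0032 kg/kg → 0.0032 × 42000 / 9.8 = 13.71 mm
PW = 23.57 + 6.53 + 13.71 = 43.81 ≈ 43.8 mm.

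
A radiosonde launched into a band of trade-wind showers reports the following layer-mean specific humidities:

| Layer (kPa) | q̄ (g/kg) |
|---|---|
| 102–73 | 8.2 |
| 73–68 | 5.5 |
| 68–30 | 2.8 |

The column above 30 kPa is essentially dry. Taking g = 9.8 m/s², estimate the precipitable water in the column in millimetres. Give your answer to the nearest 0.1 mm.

PW ≈ 37.9 mm

Precipitable water is the column-integrated vapour mass per unit area: PW = (1/g) Σ q̄ Δp, with q in kg/kg and Δp in Pa (1 kg/m² of water = 1 mm).
Layer 102–73 kPa: Δp = 290 hPa = 29000 Pa, q̄ = 0.0082 kg/kg → 0.0082 × 29000 / 9.8 = 24.27 mm
Layer 73–68 kPa: Δp = 50 hPa = 5000 Pa, q̄ = 0.0055 kg/kg → 0.0055 × 5000 / 9.8 = 2.81 mm
Layer 68–30 kPa: Δp = 380 hPa = 38000 Pa, q̄ = 0.0028 kg/kg → 0.0028 × 38000 / 9.8 = 10.86 mm
PW = 24.27 + 2.81 + 10.86 = 37.94 ≈ 37.9 mm.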